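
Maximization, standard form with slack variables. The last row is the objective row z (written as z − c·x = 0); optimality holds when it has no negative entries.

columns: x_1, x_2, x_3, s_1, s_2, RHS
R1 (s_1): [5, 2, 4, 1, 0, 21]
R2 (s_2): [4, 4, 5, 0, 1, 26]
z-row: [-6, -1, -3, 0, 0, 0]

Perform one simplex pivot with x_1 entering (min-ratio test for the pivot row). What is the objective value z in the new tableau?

126/5

Ratio test on column x_1 — row 1: 21/5 = 21/5; row 2: 26/4 = 13/2. Minimum is 21/5 at row 1 (s_1 leaves); pivot element 5.
Pivot on row 1; the z-row RHS becomes 0 − (-6)·(21/5) = 126/5.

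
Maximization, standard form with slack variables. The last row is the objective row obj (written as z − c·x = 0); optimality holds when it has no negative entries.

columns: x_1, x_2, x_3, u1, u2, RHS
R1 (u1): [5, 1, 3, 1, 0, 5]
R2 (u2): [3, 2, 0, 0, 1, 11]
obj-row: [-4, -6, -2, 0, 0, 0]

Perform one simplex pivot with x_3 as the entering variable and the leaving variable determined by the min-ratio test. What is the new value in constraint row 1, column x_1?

5/3

Ratio test on column x_3 — row 1: 5/3 = 5/3; row 2: entry 0 ≤ 0. Minimum is 5/3 at row 1 (u1 leaves); pivot element 3.
Divide row 1 by 3; eliminate column x_3 from the other rows.
In the new row 1, the x_1 entry is the old entry divided by the pivot: 5/3 = 5/3.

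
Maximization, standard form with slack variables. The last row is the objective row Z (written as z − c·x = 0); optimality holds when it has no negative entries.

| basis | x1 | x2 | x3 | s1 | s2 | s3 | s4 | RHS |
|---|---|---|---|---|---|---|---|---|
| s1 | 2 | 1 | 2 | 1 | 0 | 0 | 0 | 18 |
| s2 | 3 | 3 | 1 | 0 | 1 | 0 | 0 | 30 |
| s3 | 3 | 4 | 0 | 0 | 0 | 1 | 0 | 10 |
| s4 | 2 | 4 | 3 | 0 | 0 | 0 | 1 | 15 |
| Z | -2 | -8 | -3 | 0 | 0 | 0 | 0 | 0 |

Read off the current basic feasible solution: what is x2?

x2 is not in the basis, so in the current basic feasible solution x2 = 0.

0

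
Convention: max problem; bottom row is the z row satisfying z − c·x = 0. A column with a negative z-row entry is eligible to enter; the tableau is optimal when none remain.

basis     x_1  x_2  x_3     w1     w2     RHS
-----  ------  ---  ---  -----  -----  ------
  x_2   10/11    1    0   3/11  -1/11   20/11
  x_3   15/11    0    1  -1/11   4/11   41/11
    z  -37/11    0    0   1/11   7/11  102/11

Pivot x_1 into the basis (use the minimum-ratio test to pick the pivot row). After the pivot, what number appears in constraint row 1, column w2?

-1/10

Ratio test on column x_1 — row 1: (20/11)/(10/11) = 2; row 2: (41/11)/(15/11) = 41/15. Minimum is 2 at row 1 (x_2 leaves); pivot element 10/11.
Divide row 1 by 10/11; eliminate column x_1 from the other rows.
In the new row 1, the w2 entry is the old entry divided by the pivot: (-1/11)/(10/11) = -1/10.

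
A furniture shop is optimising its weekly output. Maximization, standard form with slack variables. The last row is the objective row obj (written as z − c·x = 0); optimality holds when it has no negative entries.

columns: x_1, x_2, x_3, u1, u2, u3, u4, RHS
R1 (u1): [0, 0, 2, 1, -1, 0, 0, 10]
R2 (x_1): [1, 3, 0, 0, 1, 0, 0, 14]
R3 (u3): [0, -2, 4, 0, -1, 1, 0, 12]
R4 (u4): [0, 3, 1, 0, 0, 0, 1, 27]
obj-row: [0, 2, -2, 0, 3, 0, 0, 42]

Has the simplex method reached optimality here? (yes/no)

The obj-row has a negative entry -2 in column x_3, so it is not optimal.

no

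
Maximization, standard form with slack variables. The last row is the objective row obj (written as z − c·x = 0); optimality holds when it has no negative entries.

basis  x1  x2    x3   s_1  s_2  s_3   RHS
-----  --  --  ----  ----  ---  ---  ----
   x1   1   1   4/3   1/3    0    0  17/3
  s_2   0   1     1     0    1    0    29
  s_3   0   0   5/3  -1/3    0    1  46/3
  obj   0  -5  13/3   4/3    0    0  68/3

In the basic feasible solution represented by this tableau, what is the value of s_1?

s_1 is not in the basis, so in the current basic feasible solution s_1 = 0.

0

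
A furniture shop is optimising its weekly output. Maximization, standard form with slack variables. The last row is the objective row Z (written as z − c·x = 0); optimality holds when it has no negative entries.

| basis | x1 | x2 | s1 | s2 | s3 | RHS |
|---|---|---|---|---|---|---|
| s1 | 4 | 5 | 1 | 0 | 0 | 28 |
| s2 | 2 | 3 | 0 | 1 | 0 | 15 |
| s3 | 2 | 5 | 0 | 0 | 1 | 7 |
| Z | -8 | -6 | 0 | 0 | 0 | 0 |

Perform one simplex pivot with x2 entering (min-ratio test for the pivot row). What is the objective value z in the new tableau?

Ratio test on column x2 — row 1: 28/5 = 28/5; row 2: 15/3 = 5; row 3: 7/5 = 7/5. Minimum is 7/5 at row 3 (s3 leaves); pivot element 5.
Pivot on row 3; the Z-row RHS becomes 0 − (-6)·(7/5) = 42/5.

42/5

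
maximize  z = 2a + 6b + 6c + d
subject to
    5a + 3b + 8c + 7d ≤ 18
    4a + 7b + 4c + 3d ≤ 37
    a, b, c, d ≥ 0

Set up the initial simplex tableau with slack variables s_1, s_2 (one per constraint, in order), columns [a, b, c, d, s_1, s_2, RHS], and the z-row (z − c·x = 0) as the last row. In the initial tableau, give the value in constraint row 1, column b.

3

Constraint 1 has coefficient 3 on b.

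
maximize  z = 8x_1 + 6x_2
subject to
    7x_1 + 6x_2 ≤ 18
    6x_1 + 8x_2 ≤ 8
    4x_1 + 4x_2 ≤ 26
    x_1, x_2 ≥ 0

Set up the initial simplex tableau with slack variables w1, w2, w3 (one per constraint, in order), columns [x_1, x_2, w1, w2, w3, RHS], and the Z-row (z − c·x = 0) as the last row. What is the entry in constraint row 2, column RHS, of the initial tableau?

8

The RHS of constraint 2 is b_2 = 8.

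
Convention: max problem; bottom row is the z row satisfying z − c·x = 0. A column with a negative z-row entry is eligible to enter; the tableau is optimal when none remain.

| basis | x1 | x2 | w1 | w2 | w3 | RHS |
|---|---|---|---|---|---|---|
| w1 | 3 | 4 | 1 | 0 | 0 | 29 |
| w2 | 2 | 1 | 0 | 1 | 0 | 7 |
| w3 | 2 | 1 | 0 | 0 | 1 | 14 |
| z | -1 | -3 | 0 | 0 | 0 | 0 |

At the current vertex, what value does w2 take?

7

w2 is basic (row 2); its value is the RHS of that row, 7.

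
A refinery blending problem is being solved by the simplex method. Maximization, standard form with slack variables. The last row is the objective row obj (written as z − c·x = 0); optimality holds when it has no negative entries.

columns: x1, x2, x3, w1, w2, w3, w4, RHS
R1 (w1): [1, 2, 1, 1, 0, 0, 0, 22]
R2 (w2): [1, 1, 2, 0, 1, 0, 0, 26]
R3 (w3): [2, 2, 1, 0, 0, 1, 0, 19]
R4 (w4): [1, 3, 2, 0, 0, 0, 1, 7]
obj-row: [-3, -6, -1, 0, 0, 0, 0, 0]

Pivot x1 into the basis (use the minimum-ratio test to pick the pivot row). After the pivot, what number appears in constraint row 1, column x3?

Ratio test on column x1 — row 1: 22/1 = 22; row 2: 26/1 = 26; row 3: 19/2 = 19/2; row 4: 7/1 = 7. Minimum is 7 at row 4 (w4 leaves); pivot element 1.
Divide row 4 by 1; eliminate column x1 from the other rows.
Row 1 update in column x3: 1 − 1·2 = -1.

-1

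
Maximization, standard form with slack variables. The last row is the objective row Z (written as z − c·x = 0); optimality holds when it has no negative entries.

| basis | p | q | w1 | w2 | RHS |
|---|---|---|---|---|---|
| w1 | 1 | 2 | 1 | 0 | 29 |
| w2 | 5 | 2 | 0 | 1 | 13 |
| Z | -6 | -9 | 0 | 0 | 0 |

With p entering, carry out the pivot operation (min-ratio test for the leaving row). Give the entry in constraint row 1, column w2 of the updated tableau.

-1/5

Ratio test on column p — row 1: 29/1 = 29; row 2: 13/5 = 13/5. Minimum is 13/5 at row 2 (w2 leaves); pivot element 5.
Divide row 2 by 5; eliminate column p from the other rows.
Row 1 update in column w2: 0 − 1·(1/5) = -1/5.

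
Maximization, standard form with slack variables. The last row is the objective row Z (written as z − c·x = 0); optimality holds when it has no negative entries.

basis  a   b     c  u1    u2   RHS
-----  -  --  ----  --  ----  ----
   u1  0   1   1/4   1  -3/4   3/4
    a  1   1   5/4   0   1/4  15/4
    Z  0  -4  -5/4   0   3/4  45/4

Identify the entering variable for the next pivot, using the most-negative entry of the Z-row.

Negative Z-row entries: b: -4, c: -5/4.
The most negative is -4 in column b, so b enters.

b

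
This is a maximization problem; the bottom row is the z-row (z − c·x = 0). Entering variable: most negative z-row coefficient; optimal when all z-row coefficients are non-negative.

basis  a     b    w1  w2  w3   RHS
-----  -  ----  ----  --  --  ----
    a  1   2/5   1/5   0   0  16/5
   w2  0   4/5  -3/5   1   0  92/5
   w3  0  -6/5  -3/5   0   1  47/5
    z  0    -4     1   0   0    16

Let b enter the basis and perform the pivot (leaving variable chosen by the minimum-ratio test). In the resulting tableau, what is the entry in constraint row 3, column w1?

0

Ratio test on column b — row 1: (16/5)/(2/5) = 8; row 2: (92/5)/(4/5) = 23; row 3: entry -6/5 ≤ 0. Minimum is 8 at row 1 (a leaves); pivot element 2/5.
Divide row 1 by 2/5; eliminate column b from the other rows.
Row 3 update in column w1: -3/5 − (-6/5)·(1/2) = 0.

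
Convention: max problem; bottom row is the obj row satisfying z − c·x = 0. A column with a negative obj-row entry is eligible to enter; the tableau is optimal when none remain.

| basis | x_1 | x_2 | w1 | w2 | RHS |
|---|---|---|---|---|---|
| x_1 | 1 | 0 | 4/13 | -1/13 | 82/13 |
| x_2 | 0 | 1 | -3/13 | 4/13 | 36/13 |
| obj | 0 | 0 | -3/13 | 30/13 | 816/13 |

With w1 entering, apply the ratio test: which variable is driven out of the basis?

x_1

Column w1 entries and ratios — x_1: (82/13)/(4/13) = 41/2; x_2: -3/13 ≤ 0, skip.
Smallest ratio is 41/2 in the row of x_1, so x_1 leaves.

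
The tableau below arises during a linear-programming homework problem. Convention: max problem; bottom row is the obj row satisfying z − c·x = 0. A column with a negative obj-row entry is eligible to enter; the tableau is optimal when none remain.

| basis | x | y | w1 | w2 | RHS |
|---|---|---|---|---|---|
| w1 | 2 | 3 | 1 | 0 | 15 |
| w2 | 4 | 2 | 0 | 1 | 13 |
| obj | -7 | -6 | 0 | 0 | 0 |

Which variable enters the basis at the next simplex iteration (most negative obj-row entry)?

x

Negative obj-row entries: x: -7, y: -6.
The most negative is -7 in column x, so x enters.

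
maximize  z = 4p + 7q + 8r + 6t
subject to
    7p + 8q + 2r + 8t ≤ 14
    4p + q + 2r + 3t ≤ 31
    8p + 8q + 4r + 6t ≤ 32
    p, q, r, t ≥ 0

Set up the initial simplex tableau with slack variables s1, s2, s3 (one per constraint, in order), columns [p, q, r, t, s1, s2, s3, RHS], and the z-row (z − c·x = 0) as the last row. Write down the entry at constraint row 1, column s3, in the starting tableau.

0

Slack s3 belongs to constraint 3; its column is the unit vector e_3, so the entry in row 1 is 0.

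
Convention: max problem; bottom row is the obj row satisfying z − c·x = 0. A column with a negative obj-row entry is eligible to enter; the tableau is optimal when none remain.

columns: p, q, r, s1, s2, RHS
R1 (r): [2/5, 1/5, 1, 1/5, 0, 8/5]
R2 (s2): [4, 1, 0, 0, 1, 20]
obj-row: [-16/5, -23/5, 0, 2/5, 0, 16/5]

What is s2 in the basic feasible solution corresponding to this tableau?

20

s2 is basic (row 2); its value is the RHS of that row, 20.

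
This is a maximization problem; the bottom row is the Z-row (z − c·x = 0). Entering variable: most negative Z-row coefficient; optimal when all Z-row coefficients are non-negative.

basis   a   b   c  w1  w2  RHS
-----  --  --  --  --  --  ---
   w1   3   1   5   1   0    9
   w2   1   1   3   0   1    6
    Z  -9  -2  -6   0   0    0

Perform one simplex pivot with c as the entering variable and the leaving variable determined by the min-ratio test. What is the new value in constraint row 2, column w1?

-3/5

Ratio test on column c — row 1: 9/5 = 9/5; row 2: 6/3 = 2. Minimum is 9/5 at row 1 (w1 leaves); pivot element 5.
Divide row 1 by 5; eliminate column c from the other rows.
Row 2 update in column w1: 0 − 3·(1/5) = -3/5.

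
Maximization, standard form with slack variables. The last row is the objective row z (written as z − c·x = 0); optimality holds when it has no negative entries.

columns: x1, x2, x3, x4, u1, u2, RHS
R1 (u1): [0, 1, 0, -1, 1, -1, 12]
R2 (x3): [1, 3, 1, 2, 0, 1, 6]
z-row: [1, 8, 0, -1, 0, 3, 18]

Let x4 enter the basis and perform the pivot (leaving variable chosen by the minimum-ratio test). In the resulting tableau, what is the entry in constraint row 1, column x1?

1/2

Ratio test on column x4 — row 1: entry -1 ≤ 0; row 2: 6/2 = 3. Minimum is 3 at row 2 (x3 leaves); pivot element 2.
Divide row 2 by 2; eliminate column x4 from the other rows.
Row 1 update in column x1: 0 − (-1)·(1/2) = 1/2.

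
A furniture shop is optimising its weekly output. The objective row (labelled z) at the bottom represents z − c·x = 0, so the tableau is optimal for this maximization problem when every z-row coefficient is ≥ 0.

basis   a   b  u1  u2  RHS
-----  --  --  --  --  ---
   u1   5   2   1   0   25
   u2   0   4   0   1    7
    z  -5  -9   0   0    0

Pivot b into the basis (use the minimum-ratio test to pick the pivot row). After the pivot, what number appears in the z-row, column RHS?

Ratio test on column b — row 1: 25/2 = 25/2; row 2: 7/4 = 7/4. Minimum is 7/4 at row 2 (u2 leaves); pivot element 4.
Divide row 2 by 4; eliminate column b from the other rows.
z-row update in column RHS: 0 − (-9)·(7/4) = 63/4.

63/4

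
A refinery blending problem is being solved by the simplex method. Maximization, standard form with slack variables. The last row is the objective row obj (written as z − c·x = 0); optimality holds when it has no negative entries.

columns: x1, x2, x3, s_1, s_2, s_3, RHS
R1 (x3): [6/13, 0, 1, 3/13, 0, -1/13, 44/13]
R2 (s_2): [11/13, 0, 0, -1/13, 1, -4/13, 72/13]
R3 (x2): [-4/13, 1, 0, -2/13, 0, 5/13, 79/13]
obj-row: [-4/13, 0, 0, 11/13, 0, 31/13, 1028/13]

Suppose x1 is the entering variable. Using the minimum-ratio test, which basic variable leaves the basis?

Column x1 entries and ratios — x3: (44/13)/(6/13) = 22/3; s_2: (72/13)/(11/13) = 72/11; x2: -4/13 ≤ 0, skip.
Smallest ratio is 72/11 in the row of s_2, so s_2 leaves.

s_2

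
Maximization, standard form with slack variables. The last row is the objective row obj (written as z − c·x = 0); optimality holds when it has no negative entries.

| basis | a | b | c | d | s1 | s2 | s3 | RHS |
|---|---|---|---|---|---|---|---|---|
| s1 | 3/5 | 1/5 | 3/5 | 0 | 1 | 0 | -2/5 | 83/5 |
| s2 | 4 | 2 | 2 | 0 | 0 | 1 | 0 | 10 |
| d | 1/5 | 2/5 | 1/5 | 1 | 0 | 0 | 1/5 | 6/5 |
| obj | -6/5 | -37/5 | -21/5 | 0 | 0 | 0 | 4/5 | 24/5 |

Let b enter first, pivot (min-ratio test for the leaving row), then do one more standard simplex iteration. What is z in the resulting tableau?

29

Ratio test on column b — row 1: (83/5)/(1/5) = 83; row 2: 10/2 = 5; row 3: (6/5)/(2/5) = 3. Minimum is 3 at row 3 (d leaves); pivot element 2/5.
Pivot on row 3; the obj-row RHS becomes 24/5 − (-37/5)·3 = 27.
Next entering variable (most negative obj-row entry -1/2): c.
Ratio test on column c — row 1: 16/(1/2) = 32; row 2: 4/1 = 4; row 3: 3/(1/2) = 6. Minimum is 4 at row 2 (s2 leaves); pivot element 1.
After the second pivot the obj-row RHS is 27 − (-1/2)·4 = 29.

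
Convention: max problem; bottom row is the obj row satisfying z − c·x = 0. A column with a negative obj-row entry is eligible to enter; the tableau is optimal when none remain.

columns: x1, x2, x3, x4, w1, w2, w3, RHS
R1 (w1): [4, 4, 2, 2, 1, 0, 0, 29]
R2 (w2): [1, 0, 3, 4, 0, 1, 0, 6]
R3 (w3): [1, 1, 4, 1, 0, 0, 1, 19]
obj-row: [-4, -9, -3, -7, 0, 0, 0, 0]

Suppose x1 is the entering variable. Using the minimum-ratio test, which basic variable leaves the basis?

Column x1 entries and ratios — w1: 29/4 = 29/4; w2: 6/1 = 6; w3: 19/1 = 19.
Smallest ratio is 6 in the row of w2, so w2 leaves.

w2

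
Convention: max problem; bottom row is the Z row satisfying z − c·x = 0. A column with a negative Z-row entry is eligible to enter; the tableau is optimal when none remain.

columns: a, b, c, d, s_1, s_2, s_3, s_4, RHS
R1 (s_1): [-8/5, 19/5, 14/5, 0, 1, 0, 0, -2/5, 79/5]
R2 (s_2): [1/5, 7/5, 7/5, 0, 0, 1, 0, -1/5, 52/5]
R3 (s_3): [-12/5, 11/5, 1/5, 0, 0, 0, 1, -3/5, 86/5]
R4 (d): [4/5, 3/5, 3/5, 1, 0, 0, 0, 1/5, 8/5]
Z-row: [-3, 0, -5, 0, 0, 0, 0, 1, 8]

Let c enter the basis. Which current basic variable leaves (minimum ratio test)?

d

Column c entries and ratios — s_1: (79/5)/(14/5) = 79/14; s_2: (52/5)/(7/5) = 52/7; s_3: (86/5)/(1/5) = 86; d: (8/5)/(3/5) = 8/3.
Smallest ratio is 8/3 in the row of d, so d leaves.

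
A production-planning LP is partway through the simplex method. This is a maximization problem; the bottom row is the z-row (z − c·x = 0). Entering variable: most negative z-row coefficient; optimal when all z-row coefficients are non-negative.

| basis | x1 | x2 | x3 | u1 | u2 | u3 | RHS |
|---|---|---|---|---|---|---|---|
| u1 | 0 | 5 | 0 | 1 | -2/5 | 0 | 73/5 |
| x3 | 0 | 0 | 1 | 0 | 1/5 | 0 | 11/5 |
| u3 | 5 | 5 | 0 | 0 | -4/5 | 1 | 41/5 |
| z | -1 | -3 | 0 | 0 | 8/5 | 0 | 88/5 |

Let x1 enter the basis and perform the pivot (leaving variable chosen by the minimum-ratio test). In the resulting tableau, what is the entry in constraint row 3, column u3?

1/5

Ratio test on column x1 — row 1: entry 0 ≤ 0; row 2: entry 0 ≤ 0; row 3: (41/5)/5 = 41/25. Minimum is 41/25 at row 3 (u3 leaves); pivot element 5.
Divide row 3 by 5; eliminate column x1 from the other rows.
In the new row 3, the u3 entry is the old entry divided by the pivot: 1/5 = 1/5.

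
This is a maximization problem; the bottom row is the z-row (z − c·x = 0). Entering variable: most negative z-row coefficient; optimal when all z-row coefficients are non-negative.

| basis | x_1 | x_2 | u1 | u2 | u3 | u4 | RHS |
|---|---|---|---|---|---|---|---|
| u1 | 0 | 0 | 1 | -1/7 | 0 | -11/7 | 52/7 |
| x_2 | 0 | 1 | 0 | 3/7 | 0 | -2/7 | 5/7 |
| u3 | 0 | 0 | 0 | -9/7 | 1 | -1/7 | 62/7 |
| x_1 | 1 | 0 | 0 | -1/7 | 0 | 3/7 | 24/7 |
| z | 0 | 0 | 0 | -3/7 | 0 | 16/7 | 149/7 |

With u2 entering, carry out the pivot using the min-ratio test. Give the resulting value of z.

Ratio test on column u2 — row 1: entry -1/7 ≤ 0; row 2: (5/7)/(3/7) = 5/3; row 3: entry -9/7 ≤ 0; row 4: entry -1/7 ≤ 0. Minimum is 5/3 at row 2 (x_2 leaves); pivot element 3/7.
Pivot on row 2; the z-row RHS becomes 149/7 − (-3/7)·(5/3) = 22.

22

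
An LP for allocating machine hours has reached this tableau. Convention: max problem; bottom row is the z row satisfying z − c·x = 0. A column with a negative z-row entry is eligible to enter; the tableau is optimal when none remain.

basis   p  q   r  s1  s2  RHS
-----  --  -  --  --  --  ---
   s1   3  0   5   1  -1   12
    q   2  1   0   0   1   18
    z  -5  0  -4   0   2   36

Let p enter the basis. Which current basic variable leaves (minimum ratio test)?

s1

Column p entries and ratios — s1: 12/3 = 4; q: 18/2 = 9.
Smallest ratio is 4 in the row of s1, so s1 leaves.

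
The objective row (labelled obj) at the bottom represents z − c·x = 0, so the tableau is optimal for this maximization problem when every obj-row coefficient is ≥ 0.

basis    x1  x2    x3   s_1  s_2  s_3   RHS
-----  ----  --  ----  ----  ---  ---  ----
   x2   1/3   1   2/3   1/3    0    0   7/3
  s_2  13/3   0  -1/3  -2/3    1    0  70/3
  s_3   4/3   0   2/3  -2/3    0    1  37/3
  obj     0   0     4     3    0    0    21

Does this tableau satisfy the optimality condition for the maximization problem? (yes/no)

Every obj-row coefficient is ≥ 0, so the tableau is optimal.

yes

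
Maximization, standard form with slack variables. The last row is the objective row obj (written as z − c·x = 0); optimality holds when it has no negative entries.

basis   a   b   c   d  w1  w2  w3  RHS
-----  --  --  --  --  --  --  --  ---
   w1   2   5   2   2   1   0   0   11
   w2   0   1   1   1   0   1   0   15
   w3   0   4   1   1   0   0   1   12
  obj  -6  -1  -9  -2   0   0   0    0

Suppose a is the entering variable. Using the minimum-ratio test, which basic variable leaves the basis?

w1

Column a entries and ratios — w1: 11/2 = 11/2; w2: 0 ≤ 0, skip; w3: 0 ≤ 0, skip.
Smallest ratio is 11/2 in the row of w1, so w1 leaves.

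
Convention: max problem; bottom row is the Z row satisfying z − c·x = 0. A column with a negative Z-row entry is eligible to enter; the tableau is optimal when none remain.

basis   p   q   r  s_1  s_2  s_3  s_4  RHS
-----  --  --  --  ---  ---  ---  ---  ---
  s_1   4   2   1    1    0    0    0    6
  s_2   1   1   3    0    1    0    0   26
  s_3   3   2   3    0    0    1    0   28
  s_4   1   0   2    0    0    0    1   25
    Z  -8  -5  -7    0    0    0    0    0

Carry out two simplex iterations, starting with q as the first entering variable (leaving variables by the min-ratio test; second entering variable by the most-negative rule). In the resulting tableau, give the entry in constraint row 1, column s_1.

Ratio test on column q — row 1: 6/2 = 3; row 2: 26/1 = 26; row 3: 28/2 = 14; row 4: entry 0 ≤ 0. Minimum is 3 at row 1 (s_1 leaves); pivot element 2.
Divide row 1 by 2; eliminate column q from the other rows.
Second iteration: most negative Z-row entry is -9/2 in column r, so r enters.
Ratio test on column r — row 1: 3/(1/2) = 6; row 2: 23/(5/2) = 46/5; row 3: 22/2 = 11; row 4: 25/2 = 25/2. Minimum is 6 at row 1 (q leaves); pivot element 1/2.
Divide row 1 by 1/2; eliminate column r from the other rows.
After both pivots, the entry at constraint row 1, column s_1 is 1.

1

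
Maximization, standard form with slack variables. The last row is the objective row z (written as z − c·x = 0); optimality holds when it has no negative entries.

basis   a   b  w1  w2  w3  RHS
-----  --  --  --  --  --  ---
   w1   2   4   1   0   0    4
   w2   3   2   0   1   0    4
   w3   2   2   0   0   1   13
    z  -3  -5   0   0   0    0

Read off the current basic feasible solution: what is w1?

w1 is basic (row 1); its value is the RHS of that row, 4.

4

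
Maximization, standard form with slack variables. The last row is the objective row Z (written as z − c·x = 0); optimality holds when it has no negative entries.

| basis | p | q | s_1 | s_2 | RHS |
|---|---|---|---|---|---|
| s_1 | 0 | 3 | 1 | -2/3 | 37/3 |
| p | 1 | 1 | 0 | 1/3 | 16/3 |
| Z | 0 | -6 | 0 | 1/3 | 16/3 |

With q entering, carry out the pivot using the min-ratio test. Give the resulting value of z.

30

Ratio test on column q — row 1: (37/3)/3 = 37/9; row 2: (16/3)/1 = 16/3. Minimum is 37/9 at row 1 (s_1 leaves); pivot element 3.
Pivot on row 1; the Z-row RHS becomes 16/3 − (-6)·(37/9) = 30.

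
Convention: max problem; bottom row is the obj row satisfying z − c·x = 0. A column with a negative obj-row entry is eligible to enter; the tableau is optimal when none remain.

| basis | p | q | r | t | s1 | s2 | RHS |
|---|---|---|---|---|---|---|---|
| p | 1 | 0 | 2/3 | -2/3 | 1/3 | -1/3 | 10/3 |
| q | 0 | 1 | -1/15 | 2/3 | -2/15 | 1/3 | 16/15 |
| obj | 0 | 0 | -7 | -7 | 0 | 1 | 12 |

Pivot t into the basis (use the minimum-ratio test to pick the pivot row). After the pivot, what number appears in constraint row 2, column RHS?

Ratio test on column t — row 1: entry -2/3 ≤ 0; row 2: (16/15)/(2/3) = 8/5. Minimum is 8/5 at row 2 (q leaves); pivot element 2/3.
Divide row 2 by 2/3; eliminate column t from the other rows.
In the new row 2, the RHS entry is the old entry divided by the pivot: (16/15)/(2/3) = 8/5.

8/5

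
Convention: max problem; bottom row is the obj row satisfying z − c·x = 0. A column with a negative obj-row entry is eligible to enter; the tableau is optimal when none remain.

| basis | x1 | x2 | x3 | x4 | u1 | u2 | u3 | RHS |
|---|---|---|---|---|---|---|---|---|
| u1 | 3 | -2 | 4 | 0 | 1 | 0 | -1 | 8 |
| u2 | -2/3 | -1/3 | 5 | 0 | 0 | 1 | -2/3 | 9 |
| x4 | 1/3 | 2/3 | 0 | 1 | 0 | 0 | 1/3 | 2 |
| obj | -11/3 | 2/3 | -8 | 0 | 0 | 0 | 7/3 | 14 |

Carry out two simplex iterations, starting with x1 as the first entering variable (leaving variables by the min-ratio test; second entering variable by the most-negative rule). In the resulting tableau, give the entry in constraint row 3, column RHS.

102/53

Ratio test on column x1 — row 1: 8/3 = 8/3; row 2: entry -2/3 ≤ 0; row 3: 2/(1/3) = 6. Minimum is 8/3 at row 1 (u1 leaves); pivot element 3.
Divide row 1 by 3; eliminate column x1 from the other rows.
Second iteration: most negative obj-row entry is -28/9 in column x3, so x3 enters.
Ratio test on column x3 — row 1: (8/3)/(4/3) = 2; row 2: (97/9)/(53/9) = 97/53; row 3: entry -4/9 ≤ 0. Minimum is 97/53 at row 2 (u2 leaves); pivot element 53/9.
Divide row 2 by 53/9; eliminate column x3 from the other rows.
After both pivots, the entry at constraint row 3, column RHS is 102/53.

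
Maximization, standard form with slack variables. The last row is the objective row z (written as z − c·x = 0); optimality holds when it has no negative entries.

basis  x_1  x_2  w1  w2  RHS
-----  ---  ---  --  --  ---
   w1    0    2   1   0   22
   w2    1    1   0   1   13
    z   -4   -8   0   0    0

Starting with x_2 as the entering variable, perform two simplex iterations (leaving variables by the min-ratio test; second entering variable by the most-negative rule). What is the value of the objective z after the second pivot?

Ratio test on column x_2 — row 1: 22/2 = 11; row 2: 13/1 = 13. Minimum is 11 at row 1 (w1 leaves); pivot element 2.
Pivot on row 1; the z-row RHS becomes 0 − (-8)·11 = 88.
Next entering variable (most negative z-row entry -4): x_1.
Ratio test on column x_1 — row 1: entry 0 ≤ 0; row 2: 2/1 = 2. Minimum is 2 at row 2 (w2 leaves); pivot element 1.
After the second pivot the z-row RHS is 88 − (-4)·2 = 96.

96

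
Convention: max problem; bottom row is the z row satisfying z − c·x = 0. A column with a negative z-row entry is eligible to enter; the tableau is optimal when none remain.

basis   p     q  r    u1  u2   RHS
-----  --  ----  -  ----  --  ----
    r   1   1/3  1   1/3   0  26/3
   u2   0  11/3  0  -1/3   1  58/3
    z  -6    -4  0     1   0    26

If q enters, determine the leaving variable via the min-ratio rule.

Column q entries and ratios — r: (26/3)/(1/3) = 26; u2: (58/3)/(11/3) = 58/11.
Smallest ratio is 58/11 in the row of u2, so u2 leaves.

u2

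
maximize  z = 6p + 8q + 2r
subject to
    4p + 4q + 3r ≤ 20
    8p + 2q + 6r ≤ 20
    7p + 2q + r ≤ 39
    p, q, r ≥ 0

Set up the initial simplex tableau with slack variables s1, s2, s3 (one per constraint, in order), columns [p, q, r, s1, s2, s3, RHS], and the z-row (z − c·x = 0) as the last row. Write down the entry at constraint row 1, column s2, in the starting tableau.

0

Slack s2 belongs to constraint 2; its column is the unit vector e_2, so the entry in row 1 is 0.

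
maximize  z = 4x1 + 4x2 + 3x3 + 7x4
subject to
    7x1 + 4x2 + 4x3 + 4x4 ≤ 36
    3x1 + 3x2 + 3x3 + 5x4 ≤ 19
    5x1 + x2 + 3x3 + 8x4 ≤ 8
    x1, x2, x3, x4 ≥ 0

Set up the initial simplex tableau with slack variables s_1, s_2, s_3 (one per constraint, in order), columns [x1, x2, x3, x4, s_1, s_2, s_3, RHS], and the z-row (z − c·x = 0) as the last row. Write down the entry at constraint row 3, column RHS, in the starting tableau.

The RHS of constraint 3 is b_3 = 8.

8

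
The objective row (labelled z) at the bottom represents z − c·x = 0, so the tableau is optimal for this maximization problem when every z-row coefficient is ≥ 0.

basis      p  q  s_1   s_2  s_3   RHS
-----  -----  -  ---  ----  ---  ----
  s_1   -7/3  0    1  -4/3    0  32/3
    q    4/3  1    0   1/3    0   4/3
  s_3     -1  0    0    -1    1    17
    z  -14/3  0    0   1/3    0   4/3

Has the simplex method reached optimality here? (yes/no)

The z-row has a negative entry -14/3 in column p, so it is not optimal.

no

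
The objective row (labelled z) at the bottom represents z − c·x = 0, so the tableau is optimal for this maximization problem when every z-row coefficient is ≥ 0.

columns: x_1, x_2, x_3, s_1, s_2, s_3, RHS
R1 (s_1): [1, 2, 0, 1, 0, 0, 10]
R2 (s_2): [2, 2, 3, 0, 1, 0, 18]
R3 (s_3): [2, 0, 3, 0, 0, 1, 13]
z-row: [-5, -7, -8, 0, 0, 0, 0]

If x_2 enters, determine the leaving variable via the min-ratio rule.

Column x_2 entries and ratios — s_1: 10/2 = 5; s_2: 18/2 = 9; s_3: 0 ≤ 0, skip.
Smallest ratio is 5 in the row of s_1, so s_1 leaves.

s_1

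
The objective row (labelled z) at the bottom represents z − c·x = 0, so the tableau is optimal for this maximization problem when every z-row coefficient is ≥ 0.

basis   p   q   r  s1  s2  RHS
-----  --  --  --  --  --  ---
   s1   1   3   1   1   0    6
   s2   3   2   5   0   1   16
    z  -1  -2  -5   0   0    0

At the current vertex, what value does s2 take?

s2 is basic (row 2); its value is the RHS of that row, 16.

16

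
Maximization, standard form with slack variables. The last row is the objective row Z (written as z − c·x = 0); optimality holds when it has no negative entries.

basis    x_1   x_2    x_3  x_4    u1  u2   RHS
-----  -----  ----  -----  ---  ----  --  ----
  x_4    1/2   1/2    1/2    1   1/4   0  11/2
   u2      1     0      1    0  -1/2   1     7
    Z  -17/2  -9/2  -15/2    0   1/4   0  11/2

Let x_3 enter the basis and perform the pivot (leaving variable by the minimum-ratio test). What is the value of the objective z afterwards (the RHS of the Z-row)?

Ratio test on column x_3 — row 1: (11/2)/(1/2) = 11; row 2: 7/1 = 7. Minimum is 7 at row 2 (u2 leaves); pivot element 1.
Pivot on row 2; the Z-row RHS becomes 11/2 − (-15/2)·7 = 58.

58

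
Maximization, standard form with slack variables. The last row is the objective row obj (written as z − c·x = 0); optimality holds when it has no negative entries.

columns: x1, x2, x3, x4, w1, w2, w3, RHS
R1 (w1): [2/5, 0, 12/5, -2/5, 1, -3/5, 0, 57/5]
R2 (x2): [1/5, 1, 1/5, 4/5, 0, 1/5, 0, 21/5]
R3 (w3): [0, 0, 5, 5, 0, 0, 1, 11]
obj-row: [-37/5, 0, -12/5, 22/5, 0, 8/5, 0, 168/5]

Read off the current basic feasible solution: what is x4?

x4 is not in the basis, so in the current basic feasible solution x4 = 0.

0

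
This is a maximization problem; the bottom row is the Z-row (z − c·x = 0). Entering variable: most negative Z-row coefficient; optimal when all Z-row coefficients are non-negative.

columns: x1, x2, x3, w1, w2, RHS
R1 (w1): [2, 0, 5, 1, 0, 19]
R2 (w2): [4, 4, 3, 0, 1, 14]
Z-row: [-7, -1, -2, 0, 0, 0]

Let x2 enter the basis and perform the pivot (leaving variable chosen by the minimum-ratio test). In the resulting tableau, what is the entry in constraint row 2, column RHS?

Ratio test on column x2 — row 1: entry 0 ≤ 0; row 2: 14/4 = 7/2. Minimum is 7/2 at row 2 (w2 leaves); pivot element 4.
Divide row 2 by 4; eliminate column x2 from the other rows.
In the new row 2, the RHS entry is the old entry divided by the pivot: 14/4 = 7/2.

7/2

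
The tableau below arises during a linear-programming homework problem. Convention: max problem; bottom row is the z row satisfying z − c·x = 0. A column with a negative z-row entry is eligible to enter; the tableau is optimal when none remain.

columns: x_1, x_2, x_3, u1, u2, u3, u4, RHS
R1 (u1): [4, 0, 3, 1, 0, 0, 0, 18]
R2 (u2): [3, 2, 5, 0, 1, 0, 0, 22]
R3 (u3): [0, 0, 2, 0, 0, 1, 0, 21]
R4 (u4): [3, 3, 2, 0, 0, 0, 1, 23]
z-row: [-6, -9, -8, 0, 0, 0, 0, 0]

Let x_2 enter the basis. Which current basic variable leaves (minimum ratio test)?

Column x_2 entries and ratios — u1: 0 ≤ 0, skip; u2: 22/2 = 11; u3: 0 ≤ 0, skip; u4: 23/3 = 23/3.
Smallest ratio is 23/3 in the row of u4, so u4 leaves.

u4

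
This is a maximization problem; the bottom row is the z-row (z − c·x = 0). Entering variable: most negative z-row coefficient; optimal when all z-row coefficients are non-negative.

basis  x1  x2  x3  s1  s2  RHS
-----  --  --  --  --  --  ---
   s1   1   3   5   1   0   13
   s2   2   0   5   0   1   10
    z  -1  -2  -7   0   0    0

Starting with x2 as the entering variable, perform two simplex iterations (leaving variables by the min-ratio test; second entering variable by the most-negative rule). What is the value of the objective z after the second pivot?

Ratio test on column x2 — row 1: 13/3 = 13/3; row 2: entry 0 ≤ 0. Minimum is 13/3 at row 1 (s1 leaves); pivot element 3.
Pivot on row 1; the z-row RHS becomes 0 − (-2)·(13/3) = 26/3.
Next entering variable (most negative z-row entry -11/3): x3.
Ratio test on column x3 — row 1: (13/3)/(5/3) = 13/5; row 2: 10/5 = 2. Minimum is 2 at row 2 (s2 leaves); pivot element 5.
After the second pivot the z-row RHS is 26/3 − (-11/3)·2 = 16.

16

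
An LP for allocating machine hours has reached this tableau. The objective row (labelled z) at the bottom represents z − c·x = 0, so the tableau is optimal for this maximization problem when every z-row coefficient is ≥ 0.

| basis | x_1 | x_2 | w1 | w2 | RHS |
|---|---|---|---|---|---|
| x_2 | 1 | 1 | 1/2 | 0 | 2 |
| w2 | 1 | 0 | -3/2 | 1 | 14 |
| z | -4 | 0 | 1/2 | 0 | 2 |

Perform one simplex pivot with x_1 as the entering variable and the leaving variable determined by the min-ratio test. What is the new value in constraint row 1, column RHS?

2

Ratio test on column x_1 — row 1: 2/1 = 2; row 2: 14/1 = 14. Minimum is 2 at row 1 (x_2 leaves); pivot element 1.
Divide row 1 by 1; eliminate column x_1 from the other rows.
In the new row 1, the RHS entry is the old entry divided by the pivot: 2/1 = 2.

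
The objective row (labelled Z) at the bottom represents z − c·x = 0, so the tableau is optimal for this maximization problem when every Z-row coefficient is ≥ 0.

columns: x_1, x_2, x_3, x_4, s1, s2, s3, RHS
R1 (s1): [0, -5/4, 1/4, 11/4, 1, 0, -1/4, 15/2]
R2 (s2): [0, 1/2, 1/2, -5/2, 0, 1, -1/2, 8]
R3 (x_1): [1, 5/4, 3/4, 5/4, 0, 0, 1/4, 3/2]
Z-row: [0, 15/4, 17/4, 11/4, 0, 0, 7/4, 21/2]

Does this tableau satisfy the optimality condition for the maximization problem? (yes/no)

Every Z-row coefficient is ≥ 0, so the tableau is optimal.

yes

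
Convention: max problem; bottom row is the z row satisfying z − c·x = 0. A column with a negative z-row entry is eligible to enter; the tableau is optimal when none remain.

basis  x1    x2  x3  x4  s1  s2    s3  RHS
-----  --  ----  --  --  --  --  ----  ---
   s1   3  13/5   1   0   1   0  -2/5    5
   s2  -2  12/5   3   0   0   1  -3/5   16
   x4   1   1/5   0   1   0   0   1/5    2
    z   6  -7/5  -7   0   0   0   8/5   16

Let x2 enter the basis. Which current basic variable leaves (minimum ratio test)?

s1

Column x2 entries and ratios — s1: 5/(13/5) = 25/13; s2: 16/(12/5) = 20/3; x4: 2/(1/5) = 10.
Smallest ratio is 25/13 in the row of s1, so s1 leaves.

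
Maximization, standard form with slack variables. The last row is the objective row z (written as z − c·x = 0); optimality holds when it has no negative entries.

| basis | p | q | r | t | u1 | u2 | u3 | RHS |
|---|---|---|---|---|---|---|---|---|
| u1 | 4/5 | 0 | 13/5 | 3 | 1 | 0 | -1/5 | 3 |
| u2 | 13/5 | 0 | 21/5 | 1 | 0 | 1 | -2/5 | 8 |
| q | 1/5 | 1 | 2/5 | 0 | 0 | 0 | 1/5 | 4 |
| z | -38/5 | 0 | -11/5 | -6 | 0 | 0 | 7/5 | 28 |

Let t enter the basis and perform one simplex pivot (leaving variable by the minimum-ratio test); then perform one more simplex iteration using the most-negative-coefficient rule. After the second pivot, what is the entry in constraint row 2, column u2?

Ratio test on column t — row 1: 3/3 = 1; row 2: 8/1 = 8; row 3: entry 0 ≤ 0. Minimum is 1 at row 1 (u1 leaves); pivot element 3.
Divide row 1 by 3; eliminate column t from the other rows.
Second iteration: most negative z-row entry is -6 in column p, so p enters.
Ratio test on column p — row 1: 1/(4/15) = 15/4; row 2: 7/(7/3) = 3; row 3: 4/(1/5) = 20. Minimum is 3 at row 2 (u2 leaves); pivot element 7/3.
Divide row 2 by 7/3; eliminate column p from the other rows.
After both pivots, the entry at constraint row 2, column u2 is 3/7.

3/7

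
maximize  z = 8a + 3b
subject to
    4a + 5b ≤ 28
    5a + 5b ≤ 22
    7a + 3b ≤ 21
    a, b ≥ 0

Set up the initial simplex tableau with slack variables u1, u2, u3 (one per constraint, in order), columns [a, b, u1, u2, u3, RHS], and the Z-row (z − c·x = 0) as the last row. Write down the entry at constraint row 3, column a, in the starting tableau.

Constraint 3 has coefficient 7 on a.

7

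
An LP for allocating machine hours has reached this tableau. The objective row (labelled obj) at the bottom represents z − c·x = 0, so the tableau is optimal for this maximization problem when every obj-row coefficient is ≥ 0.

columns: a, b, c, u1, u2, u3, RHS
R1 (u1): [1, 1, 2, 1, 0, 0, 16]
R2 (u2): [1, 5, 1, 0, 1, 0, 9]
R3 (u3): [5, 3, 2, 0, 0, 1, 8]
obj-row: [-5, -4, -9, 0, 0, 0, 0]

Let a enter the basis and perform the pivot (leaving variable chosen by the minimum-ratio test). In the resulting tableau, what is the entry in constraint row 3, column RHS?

Ratio test on column a — row 1: 16/1 = 16; row 2: 9/1 = 9; row 3: 8/5 = 8/5. Minimum is 8/5 at row 3 (u3 leaves); pivot element 5.
Divide row 3 by 5; eliminate column a from the other rows.
In the new row 3, the RHS entry is the old entry divided by the pivot: 8/5 = 8/5.

8/5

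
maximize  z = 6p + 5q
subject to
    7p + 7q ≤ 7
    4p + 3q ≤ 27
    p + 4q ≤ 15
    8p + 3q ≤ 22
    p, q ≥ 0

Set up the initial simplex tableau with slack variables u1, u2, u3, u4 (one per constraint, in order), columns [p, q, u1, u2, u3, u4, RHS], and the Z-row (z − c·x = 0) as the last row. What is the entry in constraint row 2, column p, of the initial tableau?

4

Constraint 2 has coefficient 4 on p.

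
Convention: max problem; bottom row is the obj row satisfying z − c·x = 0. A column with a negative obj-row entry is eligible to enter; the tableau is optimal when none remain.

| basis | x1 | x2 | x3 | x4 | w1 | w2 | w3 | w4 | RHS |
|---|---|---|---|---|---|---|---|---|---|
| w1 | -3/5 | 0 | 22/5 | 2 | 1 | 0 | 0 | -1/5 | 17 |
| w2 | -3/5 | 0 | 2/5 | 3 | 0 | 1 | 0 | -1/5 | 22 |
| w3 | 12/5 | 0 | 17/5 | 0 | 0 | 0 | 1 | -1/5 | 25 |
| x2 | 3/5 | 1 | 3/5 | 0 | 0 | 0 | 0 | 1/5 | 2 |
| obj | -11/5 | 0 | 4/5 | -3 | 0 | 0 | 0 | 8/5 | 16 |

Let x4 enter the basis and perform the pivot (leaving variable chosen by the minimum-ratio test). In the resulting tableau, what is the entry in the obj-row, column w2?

Ratio test on column x4 — row 1: 17/2 = 17/2; row 2: 22/3 = 22/3; row 3: entry 0 ≤ 0; row 4: entry 0 ≤ 0. Minimum is 22/3 at row 2 (w2 leaves); pivot element 3.
Divide row 2 by 3; eliminate column x4 from the other rows.
obj-row update in column w2: 0 − (-3)·(1/3) = 1.

1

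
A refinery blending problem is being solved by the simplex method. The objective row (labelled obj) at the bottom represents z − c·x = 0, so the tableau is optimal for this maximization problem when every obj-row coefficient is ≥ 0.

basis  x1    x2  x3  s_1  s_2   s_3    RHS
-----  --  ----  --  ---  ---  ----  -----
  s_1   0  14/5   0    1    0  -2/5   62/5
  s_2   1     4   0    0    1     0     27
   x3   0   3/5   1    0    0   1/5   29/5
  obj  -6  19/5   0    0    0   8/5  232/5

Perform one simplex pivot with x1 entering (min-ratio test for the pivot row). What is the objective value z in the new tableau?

1042/5

Ratio test on column x1 — row 1: entry 0 ≤ 0; row 2: 27/1 = 27; row 3: entry 0 ≤ 0. Minimum is 27 at row 2 (s_2 leaves); pivot element 1.
Pivot on row 2; the obj-row RHS becomes 232/5 − (-6)·27 = 1042/5.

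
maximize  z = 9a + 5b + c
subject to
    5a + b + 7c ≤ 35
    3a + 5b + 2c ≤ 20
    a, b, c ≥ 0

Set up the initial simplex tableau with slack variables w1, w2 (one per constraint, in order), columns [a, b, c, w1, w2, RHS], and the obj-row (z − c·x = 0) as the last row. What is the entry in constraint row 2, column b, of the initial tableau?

5

Constraint 2 has coefficient 5 on b.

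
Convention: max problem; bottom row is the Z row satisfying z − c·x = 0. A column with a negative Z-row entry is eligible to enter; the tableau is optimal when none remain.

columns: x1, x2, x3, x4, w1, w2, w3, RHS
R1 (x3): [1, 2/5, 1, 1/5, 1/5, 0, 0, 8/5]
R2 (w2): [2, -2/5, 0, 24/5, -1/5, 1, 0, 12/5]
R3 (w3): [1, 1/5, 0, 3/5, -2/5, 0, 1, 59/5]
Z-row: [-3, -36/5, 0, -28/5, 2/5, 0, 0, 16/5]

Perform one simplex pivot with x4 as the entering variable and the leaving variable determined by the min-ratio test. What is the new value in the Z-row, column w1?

1/6

Ratio test on column x4 — row 1: (8/5)/(1/5) = 8; row 2: (12/5)/(24/5) = 1/2; row 3: (59/5)/(3/5) = 59/3. Minimum is 1/2 at row 2 (w2 leaves); pivot element 24/5.
Divide row 2 by 24/5; eliminate column x4 from the other rows.
Z-row update in column w1: 2/5 − (-28/5)·(-1/24) = 1/6.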